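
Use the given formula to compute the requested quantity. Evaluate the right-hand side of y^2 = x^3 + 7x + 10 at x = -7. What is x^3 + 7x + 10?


Compute x^3 + 7x + 10 at x = -7:
x^3 = (-7)^3 = -343
7*x = 7*(-7) = -49
Sum: -343 - 49 + 10 = -382

-382


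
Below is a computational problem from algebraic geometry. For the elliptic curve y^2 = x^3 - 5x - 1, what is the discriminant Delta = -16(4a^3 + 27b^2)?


Compute each component:
4a^3 = 4*(-5)^3 = 4*(-125) = -500
27b^2 = 27*(-1)^2 = 27*1 = 27
4a^3 + 27b^2 = -500 + 27 = -473
Delta = -16*(-473) = 7568

7568


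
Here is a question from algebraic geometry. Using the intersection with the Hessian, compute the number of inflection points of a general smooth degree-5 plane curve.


For a general smooth plane curve C of degree d, the inflection points are
the intersection of C with its Hessian curve, which has degree 3(d-2).
By Bezout, the total intersection number is d * 3(d-2) = 5 * 9 = 45.
For a general curve every flex is ordinary, so each contributes
multiplicity 1 to C·Hess(C), and the number of distinct inflection
points is 3d(d-2).
Inflection points = 3*5*(5-2) = 3*5*3 = 45

45


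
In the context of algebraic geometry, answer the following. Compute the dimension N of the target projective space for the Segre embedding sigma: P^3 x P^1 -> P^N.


The Segre embedding maps P^m x P^n into P^N via
all products of coordinates from each factor.
N = (m+1)(n+1) - 1
N = (3+1)(1+1) - 1
N = 4*2 - 1
N = 8 - 1 = 7

7


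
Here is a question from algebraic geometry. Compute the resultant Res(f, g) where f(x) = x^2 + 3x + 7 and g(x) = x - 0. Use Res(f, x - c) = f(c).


For Res(f, x - c), we evaluate f at x = c.
f(0) = 0^2 + 3*0 + 7
= 0 + 0 + 7
= 0 + 7 = 7
Res(f, g) = 7

7


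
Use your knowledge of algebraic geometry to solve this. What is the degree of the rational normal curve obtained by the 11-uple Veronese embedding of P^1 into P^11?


The rational normal curve in P^11 is the image of P^1 under the 11-uple Veronese.
A general hyperplane in P^11 pulls back to a degree-11 form on P^1, which has 11 zeros,
so the curve meets a general hyperplane in 11 points. Degree = 11.

11


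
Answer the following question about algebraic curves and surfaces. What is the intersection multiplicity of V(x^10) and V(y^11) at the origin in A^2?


The intersection multiplicity of V(x^a) and V(y^b) at the origin is:
I(O; V(x^10), V(y^11)) = dim_k(k[x,y]/(x^10, y^11))
A basis for k[x,y]/(x^10, y^11) is the set of monomials x^i * y^j
where 0 <= i < 10 and 0 <= j < 11.
The number of such monomials is 10 * 11 = 110

110


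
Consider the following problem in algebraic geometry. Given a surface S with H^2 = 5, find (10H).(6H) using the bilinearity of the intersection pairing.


Using bilinearity of the intersection pairing on a surface S:
(aH).(bH) = ab * (H.H)
We have H^2 = 5.
D.E = (10H).(6H) = 10*6*5
= 60*5
= 300

300


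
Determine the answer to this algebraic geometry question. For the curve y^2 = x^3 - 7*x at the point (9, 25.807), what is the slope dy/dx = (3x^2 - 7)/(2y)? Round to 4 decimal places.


Using implicit differentiation of y^2 = x^3 - 7*x:
2y * dy/dx = 3x^2 - 7
dy/dx = (3x^2 - 7)/(2y)
Numerator: 3*9^2 - 7 = 236
Denominator: 2*25.807 = 51.614
dy/dx = 236/51.614 = 4.5724

4.5724


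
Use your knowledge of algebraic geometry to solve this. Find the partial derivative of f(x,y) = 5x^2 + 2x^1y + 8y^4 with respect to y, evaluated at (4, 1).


df/dy = 2*x^1 + 4*8*y^3
At (4,1): 2*4^1 + 4*8*1^3
= 8 + 32
= 40

40


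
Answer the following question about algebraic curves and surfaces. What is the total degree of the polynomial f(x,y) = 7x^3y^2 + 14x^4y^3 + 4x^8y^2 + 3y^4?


Examine each term for its total degree (sum of exponents).
  Term '7x^3y^2' has total degree 3+2 = 5.
  Term '14x^4y^3' has total degree 4+3 = 7.
  Term '4x^8y^2' has total degree 8+2 = 10.
  Term '3y^4' has total degree 0+4 = 4.
The maximum total degree among all terms is 10.

10


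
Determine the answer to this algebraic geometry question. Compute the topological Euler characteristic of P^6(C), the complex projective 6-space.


The complex projective space P^6 has one cell in each even real dimension 0, 2, ..., 12.
The cohomology groups are H^{2k}(P^6) = Z for k = 0,...,6, and 0 otherwise.
Euler characteristic = sum of Betti numbers = 1 per even-dimensional cohomology group.
chi(P^6) = 6 + 1 = 7

7


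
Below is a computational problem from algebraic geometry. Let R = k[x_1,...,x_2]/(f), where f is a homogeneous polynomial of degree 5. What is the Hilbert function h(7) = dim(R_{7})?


For R = k[x_1,...,x_n]/(f) with f homogeneous of degree e:
The Hilbert series is (1 - t^e)/(1 - t)^n.
So h(d) = C(d+n-1, n-1) - C(d-e+n-1, n-1) for d >= e.
With n=2, e=5, d=7:
C(7+2-1, 2-1) = C(8, 1) = 8
C(7-5+2-1, 2-1) = C(3, 1) = 3
h(7) = 8 - 3 = 5

5


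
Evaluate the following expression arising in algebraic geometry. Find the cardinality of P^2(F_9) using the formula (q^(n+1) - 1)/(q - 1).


P^2(F_9) has (q^(n+1) - 1)/(q - 1) points.
= 9^2 + 9^1 + 9^0
= 81 + 9 + 1
= 91

91


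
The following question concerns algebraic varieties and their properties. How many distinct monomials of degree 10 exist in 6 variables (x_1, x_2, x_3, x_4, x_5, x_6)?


The number of degree-10 monomials in 6 variables is C(d+n-1, n-1).
= C(10+6-1, 6-1) = C(15, 5)
= 3003

3003


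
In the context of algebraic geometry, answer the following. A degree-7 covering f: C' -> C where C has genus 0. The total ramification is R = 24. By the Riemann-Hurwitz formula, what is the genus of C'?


Riemann-Hurwitz formula: 2g' - 2 = d(2g - 2) + R
Given: d = 7, g = 0, R = 24
2g' - 2 = 7*(2*0 - 2) + 24
2g' - 2 = 7*(-2) + 24
2g' - 2 = -14 + 24 = 10
2g' = 12
g' = 6

6


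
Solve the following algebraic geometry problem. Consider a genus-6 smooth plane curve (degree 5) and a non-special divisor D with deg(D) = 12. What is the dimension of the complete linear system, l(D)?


First, compute the genus of a smooth plane curve of degree 5:
g = (d-1)(d-2)/2 = (5-1)(5-2)/2 = 6
For a non-special divisor D (i.e., h^1(D) = 0), Riemann-Roch gives:
l(D) = deg(D) - g + 1
Since deg(D) = 12 >= 2g - 1 = 11, D is non-special.
l(D) = 12 - 6 + 1 = 7

7


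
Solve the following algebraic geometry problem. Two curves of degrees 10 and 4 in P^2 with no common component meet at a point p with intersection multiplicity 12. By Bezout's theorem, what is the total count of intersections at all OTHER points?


By Bezout's theorem, the total intersection number is d1 * d2.
Total = 10 * 4 = 40
Intersection multiplicity at p = 12
Remaining intersections = 40 - 12 = 28

28


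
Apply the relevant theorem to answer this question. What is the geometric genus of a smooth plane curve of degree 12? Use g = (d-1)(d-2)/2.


Using the genus formula for smooth plane curves:
g = (d-1)(d-2)/2
g = (12-1)(12-2)/2
g = 11*10/2
g = 110/2 = 55

55


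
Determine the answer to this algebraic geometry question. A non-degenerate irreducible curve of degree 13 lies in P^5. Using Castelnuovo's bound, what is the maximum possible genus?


Castelnuovo's bound: write d - 1 = m(r-1) + epsilon with 0 <= epsilon < r-1.
d - 1 = 13 - 1 = 12
r - 1 = 5 - 1 = 4
12 = 3*4 + 0, so m = 3, epsilon = 0
pi(d, r) = m(m-1)(r-1)/2 + m*epsilon
= 3*2*4/2 + 3*0
= 24/2 + 0
= 12 + 0 = 12

12


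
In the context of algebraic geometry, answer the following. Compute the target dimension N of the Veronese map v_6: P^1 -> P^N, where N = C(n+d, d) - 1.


The Veronese embedding v_d: P^n -> P^N maps each point to all
degree-d monomials in n+1 homogeneous coordinates.
N = C(n+d, d) - 1
N = C(1+6, 6) - 1
N = C(7, 6) - 1
C(7, 6) = 7
N = 7 - 1 = 6

6


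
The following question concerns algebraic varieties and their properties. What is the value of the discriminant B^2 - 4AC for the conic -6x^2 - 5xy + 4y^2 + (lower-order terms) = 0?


The discriminant of a conic Ax^2 + Bxy + Cy^2 + ... = 0 is B^2 - 4AC.
B^2 = (-5)^2 = 25
4AC = 4*(-6)*4 = -96
Discriminant = 25 + 96 = 121

121


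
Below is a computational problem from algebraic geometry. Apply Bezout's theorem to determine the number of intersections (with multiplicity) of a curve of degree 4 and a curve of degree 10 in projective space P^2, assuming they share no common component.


Bezout's theorem states the intersection count equals the product of degrees.
Intersection count = 4 * 10 = 40

40


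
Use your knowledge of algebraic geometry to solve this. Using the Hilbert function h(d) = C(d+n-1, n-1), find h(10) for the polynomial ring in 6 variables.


The Hilbert function for the polynomial ring in 6 variables is:
h(d) = C(d+n-1, n-1)
h(10) = C(10+6-1, 6-1) = C(15, 5)
= 15! / (5! * 10!)
= 3003

3003


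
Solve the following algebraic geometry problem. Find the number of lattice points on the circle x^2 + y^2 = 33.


Systematically check integer values of x where x^2 <= 33.
For each valid x, check if 33 - x^2 is a perfect square.
Total integer solutions found: 0

0


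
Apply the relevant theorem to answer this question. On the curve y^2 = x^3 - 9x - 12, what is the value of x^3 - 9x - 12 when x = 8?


Compute x^3 - 9x - 12 at x = 8:
x^3 = 8^3 = 512
(-9)*x = (-9)*8 = -72
Sum: 512 - 72 - 12 = 428

428


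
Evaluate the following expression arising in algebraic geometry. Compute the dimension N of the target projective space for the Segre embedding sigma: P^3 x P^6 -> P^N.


The Segre embedding maps P^m x P^n into P^N via
all products of coordinates from each factor.
N = (m+1)(n+1) - 1
N = (3+1)(6+1) - 1
N = 4*7 - 1
N = 28 - 1 = 27

27


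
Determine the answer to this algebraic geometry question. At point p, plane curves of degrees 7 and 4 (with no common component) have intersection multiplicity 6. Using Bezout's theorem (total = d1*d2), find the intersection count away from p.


By Bezout's theorem, the total intersection number is d1 * d2.
Total = 7 * 4 = 28
Intersection multiplicity at p = 6
Remaining intersections = 28 - 6 = 22

22


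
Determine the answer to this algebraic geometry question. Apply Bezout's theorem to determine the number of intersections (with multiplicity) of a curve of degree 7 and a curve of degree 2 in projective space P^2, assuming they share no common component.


Bezout's theorem states the intersection count equals the product of degrees.
Intersection count = 7 * 2 = 14

14


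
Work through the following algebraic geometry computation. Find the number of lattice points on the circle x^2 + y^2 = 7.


Systematically check integer values of x where x^2 <= 7.
For each valid x, check if 7 - x^2 is a perfect square.
Total integer solutions found: 0

0


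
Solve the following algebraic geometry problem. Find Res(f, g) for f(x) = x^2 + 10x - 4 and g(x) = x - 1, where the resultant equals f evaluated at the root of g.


For Res(f, x - c), we evaluate f at x = c.
f(1) = 1^2 + 10*1 - 4
= 1 + 10 - 4
= 11 - 4 = 7
Res(f, g) = 7

7


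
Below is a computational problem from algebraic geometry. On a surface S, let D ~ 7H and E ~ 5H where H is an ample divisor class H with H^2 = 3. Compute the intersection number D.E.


Using bilinearity of the intersection pairing on a surface S:
(aH).(bH) = ab * (H.H)
We have H^2 = 3.
D.E = (7H).(5H) = 7*5*3
= 35*3
= 105

105


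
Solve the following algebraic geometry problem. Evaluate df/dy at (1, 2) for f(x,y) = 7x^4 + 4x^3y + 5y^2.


df/dy = 4*x^3 + 2*5*y^1
At (1,2): 4*1^3 + 2*5*2^1
= 4 + 20
= 24

24


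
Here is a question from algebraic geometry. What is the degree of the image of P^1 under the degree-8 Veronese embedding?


The Veronese variety v_8(P^1) has degree d^r.
d^r = 8^1 = 8

8


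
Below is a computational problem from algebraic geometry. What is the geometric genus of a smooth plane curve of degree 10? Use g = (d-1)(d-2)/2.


Using the genus formula for smooth plane curves:
g = (d-1)(d-2)/2
g = (10-1)(10-2)/2
g = 9*8/2
g = 72/2 = 36

36


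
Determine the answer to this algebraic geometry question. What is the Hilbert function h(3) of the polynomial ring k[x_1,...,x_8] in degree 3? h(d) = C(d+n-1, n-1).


The Hilbert function for the polynomial ring in 8 variables is:
h(d) = C(d+n-1, n-1)
h(3) = C(3+8-1, 8-1) = C(10, 7)
= 10! / (7! * 3!)
= 120

120


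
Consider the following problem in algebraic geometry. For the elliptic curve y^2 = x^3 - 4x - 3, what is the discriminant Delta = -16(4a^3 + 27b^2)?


Compute each component:
4a^3 = 4*(-4)^3 = 4*(-64) = -256
27b^2 = 27*(-3)^2 = 27*9 = 243
4a^3 + 27b^2 = -256 + 243 = -13
Delta = -16*(-13) = 208

208


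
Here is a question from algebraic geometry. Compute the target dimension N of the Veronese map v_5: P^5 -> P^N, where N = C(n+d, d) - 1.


The Veronese embedding v_d: P^n -> P^N maps each point to all
degree-d monomials in n+1 homogeneous coordinates.
N = C(n+d, d) - 1
N = C(5+5, 5) - 1
N = C(10, 5) - 1
C(10, 5) = 252
N = 252 - 1 = 251

251


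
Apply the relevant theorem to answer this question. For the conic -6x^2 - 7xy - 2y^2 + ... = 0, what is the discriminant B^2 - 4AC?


The discriminant of a conic Ax^2 + Bxy + Cy^2 + ... = 0 is B^2 - 4AC.
B^2 = (-7)^2 = 49
4AC = 4*(-6)*(-2) = 48
Discriminant = 49 - 48 = 1

1


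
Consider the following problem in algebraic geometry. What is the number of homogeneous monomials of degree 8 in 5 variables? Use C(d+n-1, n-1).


The number of degree-8 monomials in 5 variables is C(d+n-1, n-1).
= C(8+5-1, 5-1) = C(12, 4)
= 495

495


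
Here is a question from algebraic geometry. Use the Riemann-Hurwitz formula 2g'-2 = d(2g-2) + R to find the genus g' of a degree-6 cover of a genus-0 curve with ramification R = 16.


Riemann-Hurwitz formula: 2g' - 2 = d(2g - 2) + R
Given: d = 6, g = 0, R = 16
2g' - 2 = 6*(2*0 - 2) + 16
2g' - 2 = 6*(-2) + 16
2g' - 2 = -12 + 16 = 4
2g' = 6
g' = 3

3


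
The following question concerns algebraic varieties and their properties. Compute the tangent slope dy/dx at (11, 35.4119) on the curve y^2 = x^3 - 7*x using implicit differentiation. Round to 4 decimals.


Using implicit differentiation of y^2 = x^3 - 7*x:
2y * dy/dx = 3x^2 - 7
dy/dx = (3x^2 - 7)/(2y)
Numerator: 3*11^2 - 7 = 356
Denominator: 2*35.4119 = 70.8238
dy/dx = 356/70.8238 = 5.0266

5.0266


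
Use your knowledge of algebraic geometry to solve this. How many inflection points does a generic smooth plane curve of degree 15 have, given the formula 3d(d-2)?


For a general smooth plane curve C of degree d, the inflection points are
the intersection of C with its Hessian curve, which has degree 3(d-2).
By Bezout, the total intersection number is d * 3(d-2) = 15 * 39 = 585.
For a general curve every flex is ordinary, so each contributes
multiplicity 1 to C·Hess(C), and the number of distinct inflection
points is 3d(d-2).
Inflection points = 3*15*(15-2) = 3*15*13 = 585

585


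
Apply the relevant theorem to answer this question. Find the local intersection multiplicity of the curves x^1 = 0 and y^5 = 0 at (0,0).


The intersection multiplicity of V(x^a) and V(y^b) at the origin is:
I(O; V(x^1), V(y^5)) = dim_k(k[x,y]/(x^1, y^5))
A basis for k[x,y]/(x^1, y^5) is the set of monomials x^i * y^j
where 0 <= i < 1 and 0 <= j < 5.
The number of such monomials is 1 * 5 = 5

5


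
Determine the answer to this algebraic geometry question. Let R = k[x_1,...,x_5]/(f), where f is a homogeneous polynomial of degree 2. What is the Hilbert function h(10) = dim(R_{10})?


For R = k[x_1,...,x_n]/(f) with f homogeneous of degree e:
The Hilbert series is (1 - t^e)/(1 - t)^n.
So h(d) = C(d+n-1, n-1) - C(d-e+n-1, n-1) for d >= e.
With n=5, e=2, d=10:
C(10+5-1, 5-1) = C(14, 4) = 1001
C(10-2+5-1, 5-1) = C(12, 4) = 495
h(10) = 1001 - 495 = 506

506


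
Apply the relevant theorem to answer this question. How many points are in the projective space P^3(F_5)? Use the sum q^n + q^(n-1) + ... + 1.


P^3(F_5) has (q^(n+1) - 1)/(q - 1) points.
= 5^3 + 5^2 + 5^1 + 5^0
= 125 + 25 + 5 + 1
= 156

156


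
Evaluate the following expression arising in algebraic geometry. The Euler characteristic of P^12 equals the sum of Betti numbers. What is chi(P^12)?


The complex projective space P^12 has one cell in each even real dimension 0, 2, ..., 24.
The cohomology groups are H^{2k}(P^12) = Z for k = 0,...,12, and 0 otherwise.
Euler characteristic = sum of Betti numbers = 1 per even-dimensional cohomology group.
chi(P^12) = 12 + 1 = 13

13


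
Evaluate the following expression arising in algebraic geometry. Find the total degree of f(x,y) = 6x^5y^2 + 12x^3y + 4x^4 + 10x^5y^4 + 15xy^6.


Examine each term for its total degree (sum of exponents).
  Term '6x^5y^2' has total degree 5+2 = 7.
  Term '12x^3y' has total degree 3+1 = 4.
  Term '4x^4' has total degree 4+0 = 4.
  Term '10x^5y^4' has total degree 5+4 = 9.
  Term '15xy^6' has total degree 1+6 = 7.
The maximum total degree among all terms is 9.

9


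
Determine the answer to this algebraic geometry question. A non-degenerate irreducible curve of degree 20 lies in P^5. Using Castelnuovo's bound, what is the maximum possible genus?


Castelnuovo's bound: write d - 1 = m(r-1) + epsilon with 0 <= epsilon < r-1.
d - 1 = 20 - 1 = 19
r - 1 = 5 - 1 = 4
19 = 4*4 + 3, so m = 4, epsilon = 3
pi(d, r) = m(m-1)(r-1)/2 + m*epsilon
= 4*3*4/2 + 4*3
= 48/2 + 12
= 24 + 12 = 36

36


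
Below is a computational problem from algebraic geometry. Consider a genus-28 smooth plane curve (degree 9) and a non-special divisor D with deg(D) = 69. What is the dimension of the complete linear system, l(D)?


First, compute the genus of a smooth plane curve of degree 9:
g = (d-1)(d-2)/2 = (9-1)(9-2)/2 = 28
For a non-special divisor D (i.e., h^1(D) = 0), Riemann-Roch gives:
l(D) = deg(D) - g + 1
Since deg(D) = 69 >= 2g - 1 = 55, D is non-special.
l(D) = 69 - 28 + 1 = 42

42


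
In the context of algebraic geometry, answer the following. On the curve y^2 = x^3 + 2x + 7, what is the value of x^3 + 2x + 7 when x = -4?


Compute x^3 + 2x + 7 at x = -4:
x^3 = (-4)^3 = -64
2*x = 2*(-4) = -8
Sum: -64 - 8 + 7 = -65

-65


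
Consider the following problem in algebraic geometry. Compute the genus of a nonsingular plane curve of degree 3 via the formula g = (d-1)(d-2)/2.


Using the genus formula for smooth plane curves:
g = (d-1)(d-2)/2
g = (3-1)(3-2)/2
g = 2*1/2
g = 2/2 = 1

1


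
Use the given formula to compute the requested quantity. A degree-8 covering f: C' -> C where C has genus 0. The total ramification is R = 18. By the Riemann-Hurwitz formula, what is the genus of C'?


Riemann-Hurwitz formula: 2g' - 2 = d(2g - 2) + R
Given: d = 8, g = 0, R = 18
2g' - 2 = 8*(2*0 - 2) + 18
2g' - 2 = 8*(-2) + 18
2g' - 2 = -16 + 18 = 2
2g' = 4
g' = 2

2


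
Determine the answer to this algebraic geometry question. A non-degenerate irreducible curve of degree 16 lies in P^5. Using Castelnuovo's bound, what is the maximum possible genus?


Castelnuovo's bound: write d - 1 = m(r-1) + epsilon with 0 <= epsilon < r-1.
d - 1 = 16 - 1 = 15
r - 1 = 5 - 1 = 4
15 = 3*4 + 3, so m = 3, epsilon = 3
pi(d, r) = m(m-1)(r-1)/2 + m*epsilon
= 3*2*4/2 + 3*3
= 24/2 + 9
= 12 + 9 = 21

21


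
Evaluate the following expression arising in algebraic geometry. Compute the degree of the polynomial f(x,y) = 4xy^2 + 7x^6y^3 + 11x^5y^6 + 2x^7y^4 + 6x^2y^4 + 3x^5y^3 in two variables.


Examine each term for its total degree (sum of exponents).
  Term '4xy^2' has total degree 1+2 = 3.
  Term '7x^6y^3' has total degree 6+3 = 9.
  Term '11x^5y^6' has total degree 5+6 = 11.
  Term '2x^7y^4' has total degree 7+4 = 11.
  Term '6x^2y^4' has total degree 2+4 = 6.
  Term '3x^5y^3' has total degree 5+3 = 8.
The maximum total degree among all terms is 11.

11


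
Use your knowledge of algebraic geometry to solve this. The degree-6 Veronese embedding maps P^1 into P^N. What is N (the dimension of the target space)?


The Veronese embedding v_d: P^n -> P^N maps each point to all
degree-d monomials in n+1 homogeneous coordinates.
N = C(n+d, d) - 1
N = C(1+6, 6) - 1
N = C(7, 6) - 1
C(7, 6) = 7
N = 7 - 1 = 6

6


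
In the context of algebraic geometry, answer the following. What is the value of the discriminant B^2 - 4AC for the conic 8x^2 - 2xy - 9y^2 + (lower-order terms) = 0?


The discriminant of a conic Ax^2 + Bxy + Cy^2 + ... = 0 is B^2 - 4AC.
B^2 = (-2)^2 = 4
4AC = 4*8*(-9) = -288
Discriminant = 4 + 288 = 292

292


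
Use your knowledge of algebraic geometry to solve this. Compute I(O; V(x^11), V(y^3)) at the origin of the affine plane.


The intersection multiplicity of V(x^a) and V(y^b) at the origin is:
I(O; V(x^11), V(y^3)) = dim_k(k[x,y]/(x^11, y^3))
A basis for k[x,y]/(x^11, y^3) is the set of monomials x^i * y^j
where 0 <= i < 11 and 0 <= j < 3.
The number of such monomials is 11 * 3 = 33

33


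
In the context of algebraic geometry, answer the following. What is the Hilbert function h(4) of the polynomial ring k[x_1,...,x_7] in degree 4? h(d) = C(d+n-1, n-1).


The Hilbert function for the polynomial ring in 7 variables is:
h(d) = C(d+n-1, n-1)
h(4) = C(4+7-1, 7-1) = C(10, 6)
= 10! / (6! * 4!)
= 210

210


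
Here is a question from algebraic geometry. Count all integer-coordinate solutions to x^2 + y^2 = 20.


Systematically check integer values of x where x^2 <= 20.
For each valid x, check if 20 - x^2 is a perfect square.
x=2: 20 - 4 = 16, sqrt = 4 (valid)
x=4: 20 - 16 = 4, sqrt = 2 (valid)
Total integer solutions found: 8

8


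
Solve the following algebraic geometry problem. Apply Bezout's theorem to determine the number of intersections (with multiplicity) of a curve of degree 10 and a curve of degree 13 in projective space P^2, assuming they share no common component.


Bezout's theorem states the intersection count equals the product of degrees.
Intersection count = 10 * 13 = 130

130


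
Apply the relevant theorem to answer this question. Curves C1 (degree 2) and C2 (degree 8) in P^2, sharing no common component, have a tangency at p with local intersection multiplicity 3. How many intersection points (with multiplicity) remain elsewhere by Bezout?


By Bezout's theorem, the total intersection number is d1 * d2.
Total = 2 * 8 = 16
Intersection multiplicity at p = 3
Remaining intersections = 16 - 3 = 13

13


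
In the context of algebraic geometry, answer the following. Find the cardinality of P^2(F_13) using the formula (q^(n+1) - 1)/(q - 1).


P^2(F_13) has (q^(n+1) - 1)/(q - 1) points.
= 13^2 + 13^1 + 13^0
= 169 + 13 + 1
= 183

183


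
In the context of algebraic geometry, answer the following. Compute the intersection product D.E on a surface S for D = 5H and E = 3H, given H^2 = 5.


Using bilinearity of the intersection pairing on a surface S:
(aH).(bH) = ab * (H.H)
We have H^2 = 5.
D.E = (5H).(3H) = 5*3*5
= 15*5
= 75

75


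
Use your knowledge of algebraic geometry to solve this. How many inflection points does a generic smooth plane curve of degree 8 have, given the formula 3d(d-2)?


For a general smooth plane curve C of degree d, the inflection points are
the intersection of C with its Hessian curve, which has degree 3(d-2).
By Bezout, the total intersection number is d * 3(d-2) = 8 * 18 = 144.
For a general curve every flex is ordinary, so each contributes
multiplicity 1 to C·Hess(C), and the number of distinct inflection
points is 3d(d-2).
Inflection points = 3*8*(8-2) = 3*8*6 = 144

144


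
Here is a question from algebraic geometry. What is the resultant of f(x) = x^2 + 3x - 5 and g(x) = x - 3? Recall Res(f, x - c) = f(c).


For Res(f, x - c), we evaluate f at x = c.
f(3) = 3^2 + 3*3 - 5
= 9 + 9 - 5
= 18 - 5 = 13
Res(f, g) = 13

13


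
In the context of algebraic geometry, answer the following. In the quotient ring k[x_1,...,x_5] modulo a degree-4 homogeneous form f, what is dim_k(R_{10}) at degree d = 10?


For R = k[x_1,...,x_n]/(f) with f homogeneous of degree e:
The Hilbert series is (1 - t^e)/(1 - t)^n.
So h(d) = C(d+n-1, n-1) - C(d-e+n-1, n-1) for d >= e.
With n=5, e=4, d=10:
C(10+5-1, 5-1) = C(14, 4) = 1001
C(10-4+5-1, 5-1) = C(10, 4) = 210
h(10) = 1001 - 210 = 791

791


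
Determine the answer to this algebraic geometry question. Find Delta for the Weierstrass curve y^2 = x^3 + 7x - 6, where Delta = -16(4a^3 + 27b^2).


Compute each component:
4a^3 = 4*7^3 = 4*343 = 1372
27b^2 = 27*(-6)^2 = 27*36 = 972
4a^3 + 27b^2 = 1372 + 972 = 2344
Delta = -16*2344 = -37504

-37504


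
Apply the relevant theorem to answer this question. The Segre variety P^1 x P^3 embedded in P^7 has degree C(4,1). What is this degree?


The degree of the Segre variety P^1 x P^3 is C(m+n, m).
= C(4, 1)
= 4

4


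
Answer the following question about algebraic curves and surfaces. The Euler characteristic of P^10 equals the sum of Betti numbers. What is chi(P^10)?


The complex projective space P^10 has one cell in each even real dimension 0, 2, ..., 20.
The cohomology groups are H^{2k}(P^10) = Z for k = 0,...,10, and 0 otherwise.
Euler characteristic = sum of Betti numbers = 1 per even-dimensional cohomology group.
chi(P^10) = 10 + 1 = 11

11


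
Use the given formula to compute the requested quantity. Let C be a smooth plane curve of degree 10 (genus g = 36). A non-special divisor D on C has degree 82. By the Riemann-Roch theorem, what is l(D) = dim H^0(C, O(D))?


First, compute the genus of a smooth plane curve of degree 10:
g = (d-1)(d-2)/2 = (10-1)(10-2)/2 = 36
For a non-special divisor D (i.e., h^1(D) = 0), Riemann-Roch gives:
l(D) = deg(D) - g + 1
Since deg(D) = 82 >= 2g - 1 = 71, D is non-special.
l(D) = 82 - 36 + 1 = 47

47


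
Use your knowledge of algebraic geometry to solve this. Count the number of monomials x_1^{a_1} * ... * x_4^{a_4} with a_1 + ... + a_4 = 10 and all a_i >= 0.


The number of degree-10 monomials in 4 variables is C(d+n-1, n-1).
= C(10+4-1, 4-1) = C(13, 3)
= 286

286


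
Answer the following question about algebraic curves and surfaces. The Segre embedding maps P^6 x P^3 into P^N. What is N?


The Segre embedding maps P^m x P^n into P^N via
all products of coordinates from each factor.
N = (m+1)(n+1) - 1
N = (6+1)(3+1) - 1
N = 7*4 - 1
N = 28 - 1 = 27

27


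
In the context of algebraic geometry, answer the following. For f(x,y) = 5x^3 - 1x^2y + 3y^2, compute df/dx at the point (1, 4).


df/dx = 3*5*x^2 + 2*(-1)*x^1*y
At (1,4): 3*5*1^2 + 2*(-1)*1^1*4
= 15 - 8
= 7

7


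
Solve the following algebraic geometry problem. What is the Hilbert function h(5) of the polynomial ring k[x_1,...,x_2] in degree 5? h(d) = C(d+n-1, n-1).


The Hilbert function for the polynomial ring in 2 variables is:
h(d) = C(d+n-1, n-1)
h(5) = C(5+2-1, 2-1) = C(6, 1)
= 6! / (1! * 5!)
= 6

6


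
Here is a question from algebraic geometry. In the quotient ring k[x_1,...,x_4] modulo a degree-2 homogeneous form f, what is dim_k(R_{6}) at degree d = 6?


For R = k[x_1,...,x_n]/(f) with f homogeneous of degree e:
The Hilbert series is (1 - t^e)/(1 - t)^n.
So h(d) = C(d+n-1, n-1) - C(d-e+n-1, n-1) for d >= e.
With n=4, e=2, d=6:
C(6+4-1, 4-1) = C(9, 3) = 84
C(6-2+4-1, 4-1) = C(7, 3) = 35
h(6) = 84 - 35 = 49

49


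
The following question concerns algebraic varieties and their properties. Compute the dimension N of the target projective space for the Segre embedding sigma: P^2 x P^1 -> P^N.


The Segre embedding maps P^m x P^n into P^N via
all products of coordinates from each factor.
N = (m+1)(n+1) - 1
N = (2+1)(1+1) - 1
N = 3*2 - 1
N = 6 - 1 = 5

5


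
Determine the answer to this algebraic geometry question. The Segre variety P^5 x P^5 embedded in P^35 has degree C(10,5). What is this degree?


The degree of the Segre variety P^5 x P^5 is C(m+n, m).
= C(10, 5)
= 252

252


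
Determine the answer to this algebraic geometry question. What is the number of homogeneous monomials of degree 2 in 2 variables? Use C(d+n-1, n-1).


The number of degree-2 monomials in 2 variables is C(d+n-1, n-1).
= C(2+2-1, 2-1) = C(3, 1)
= 3

3


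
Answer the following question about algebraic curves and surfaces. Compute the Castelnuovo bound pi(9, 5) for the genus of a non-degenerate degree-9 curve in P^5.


Castelnuovo's bound: write d - 1 = m(r-1) + epsilon with 0 <= epsilon < r-1.
d - 1 = 9 - 1 = 8
r - 1 = 5 - 1 = 4
8 = 2*4 + 0, so m = 2, epsilon = 0
pi(d, r) = m(m-1)(r-1)/2 + m*epsilon
= 2*1*4/2 + 2*0
= 8/2 + 0
= 4 + 0 = 4

4


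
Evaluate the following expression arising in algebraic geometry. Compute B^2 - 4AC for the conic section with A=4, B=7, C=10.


The discriminant of a conic Ax^2 + Bxy + Cy^2 + ... = 0 is B^2 - 4AC.
B^2 = 7^2 = 49
4AC = 4*4*10 = 160
Discriminant = 49 - 160 = -111

-111


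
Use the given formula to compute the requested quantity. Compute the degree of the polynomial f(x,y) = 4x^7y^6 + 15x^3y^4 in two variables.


Examine each term for its total degree (sum of exponents).
  Term '4x^7y^6' has total degree 7+6 = 13.
  Term '15x^3y^4' has total degree 3+4 = 7.
The maximum total degree among all terms is 13.

13


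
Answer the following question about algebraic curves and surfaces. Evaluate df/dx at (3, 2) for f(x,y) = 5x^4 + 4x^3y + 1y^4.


df/dx = 4*5*x^3 + 3*4*x^2*y
At (3,2): 4*5*3^3 + 3*4*3^2*2
= 540 + 216
= 756

756


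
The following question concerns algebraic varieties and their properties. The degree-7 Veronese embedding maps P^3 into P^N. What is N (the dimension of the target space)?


The Veronese embedding v_d: P^n -> P^N maps each point to all
degree-d monomials in n+1 homogeneous coordinates.
N = C(n+d, d) - 1
N = C(3+7, 7) - 1
N = C(10, 7) - 1
C(10, 7) = 120
N = 120 - 1 = 119

119


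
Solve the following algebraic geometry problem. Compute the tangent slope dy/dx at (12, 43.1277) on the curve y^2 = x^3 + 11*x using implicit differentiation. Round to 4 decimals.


Using implicit differentiation of y^2 = x^3 + 11*x:
2y * dy/dx = 3x^2 + 11
dy/dx = (3x^2 + 11)/(2y)
Numerator: 3*12^2 + 11 = 443
Denominator: 2*43.1277 = 86.2554
dy/dx = 443/86.2554 = 5.1359

5.1359


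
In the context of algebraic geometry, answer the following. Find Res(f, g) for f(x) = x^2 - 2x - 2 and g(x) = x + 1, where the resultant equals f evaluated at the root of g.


For Res(f, x - c), we evaluate f at x = c.
f(-1) = (-1)^2 - 2*(-1) - 2
= 1 + 2 - 2
= 3 - 2 = 1
Res(f, g) = 1

1


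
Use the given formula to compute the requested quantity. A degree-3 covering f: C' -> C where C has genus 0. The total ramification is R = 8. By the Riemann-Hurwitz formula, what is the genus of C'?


Riemann-Hurwitz formula: 2g' - 2 = d(2g - 2) + R
Given: d = 3, g = 0, R = 8
2g' - 2 = 3*(2*0 - 2) + 8
2g' - 2 = 3*(-2) + 8
2g' - 2 = -6 + 8 = 2
2g' = 4
g' = 2

2


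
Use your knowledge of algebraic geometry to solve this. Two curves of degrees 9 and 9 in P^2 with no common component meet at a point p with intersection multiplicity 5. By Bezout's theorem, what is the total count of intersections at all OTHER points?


By Bezout's theorem, the total intersection number is d1 * d2.
Total = 9 * 9 = 81
Intersection multiplicity at p = 5
Remaining intersections = 81 - 5 = 76

76


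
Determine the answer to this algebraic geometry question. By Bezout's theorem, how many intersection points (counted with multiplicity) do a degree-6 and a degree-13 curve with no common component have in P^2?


Bezout's theorem states the intersection count equals the product of degrees.
Intersection count = 6 * 13 = 78

78


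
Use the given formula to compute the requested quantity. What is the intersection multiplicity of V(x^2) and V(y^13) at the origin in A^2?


The intersection multiplicity of V(x^a) and V(y^b) at the origin is:
I(O; V(x^2), V(y^13)) = dim_k(k[x,y]/(x^2, y^13))
A basis for k[x,y]/(x^2, y^13) is the set of monomials x^i * y^j
where 0 <= i < 2 and 0 <= j < 13.
The number of such monomials is 2 * 13 = 26

26


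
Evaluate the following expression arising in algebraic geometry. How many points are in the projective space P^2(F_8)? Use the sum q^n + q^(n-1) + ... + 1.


P^2(F_8) has (q^(n+1) - 1)/(q - 1) points.
= 8^2 + 8^1 + 8^0
= 64 + 8 + 1
= 73

73


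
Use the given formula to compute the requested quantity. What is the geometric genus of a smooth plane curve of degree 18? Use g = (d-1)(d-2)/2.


Using the genus formula for smooth plane curves:
g = (d-1)(d-2)/2
g = (18-1)(18-2)/2
g = 17*16/2
g = 272/2 = 136

136


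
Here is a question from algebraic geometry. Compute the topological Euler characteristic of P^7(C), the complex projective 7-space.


The complex projective space P^7 has one cell in each even real dimension 0, 2, ..., 14.
The cohomology groups are H^{2k}(P^7) = Z for k = 0,...,7, and 0 otherwise.
Euler characteristic = sum of Betti numbers = 1 per even-dimensional cohomology group.
chi(P^7) = 7 + 1 = 8

8


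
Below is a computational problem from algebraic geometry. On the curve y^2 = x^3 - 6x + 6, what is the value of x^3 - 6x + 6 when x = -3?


Compute x^3 - 6x + 6 at x = -3:
x^3 = (-3)^3 = -27
(-6)*x = (-6)*(-3) = 18
Sum: -27 + 18 + 6 = -3

-3


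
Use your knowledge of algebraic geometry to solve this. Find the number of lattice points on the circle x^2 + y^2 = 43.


Systematically check integer values of x where x^2 <= 43.
For each valid x, check if 43 - x^2 is a perfect square.
Total integer solutions found: 0

0


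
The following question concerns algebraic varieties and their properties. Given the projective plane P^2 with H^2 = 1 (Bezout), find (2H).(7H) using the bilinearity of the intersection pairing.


Using bilinearity of the intersection pairing on the projective plane P^2:
(aH).(bH) = ab * (H.H)
We have H^2 = 1 (Bezout).
D.E = (2H).(7H) = 2*7*1
= 14*1
= 14

14


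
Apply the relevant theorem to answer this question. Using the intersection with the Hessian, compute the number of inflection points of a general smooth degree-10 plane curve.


For a general smooth plane curve C of degree d, the inflection points are
the intersection of C with its Hessian curve, which has degree 3(d-2).
By Bezout, the total intersection number is d * 3(d-2) = 10 * 24 = 240.
For a general curve every flex is ordinary, so each contributes
multiplicity 1 to C·Hess(C), and the number of distinct inflection
points is 3d(d-2).
Inflection points = 3*10*(10-2) = 3*10*8 = 240

240


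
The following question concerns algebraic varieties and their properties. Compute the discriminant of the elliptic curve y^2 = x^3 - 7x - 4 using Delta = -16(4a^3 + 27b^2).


Compute each component:
4a^3 = 4*(-7)^3 = 4*(-343) = -1372
27b^2 = 27*(-4)^2 = 27*16 = 432
4a^3 + 27b^2 = -1372 + 432 = -940
Delta = -16*(-940) = 15040

15040


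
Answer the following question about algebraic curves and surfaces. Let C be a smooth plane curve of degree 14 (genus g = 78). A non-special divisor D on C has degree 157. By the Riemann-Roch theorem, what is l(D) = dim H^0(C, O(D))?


First, compute the genus of a smooth plane curve of degree 14:
g = (d-1)(d-2)/2 = (14-1)(14-2)/2 = 78
For a non-special divisor D (i.e., h^1(D) = 0), Riemann-Roch gives:
l(D) = deg(D) - g + 1
Since deg(D) = 157 >= 2g - 1 = 155, D is non-special.
l(D) = 157 - 78 + 1 = 80

80


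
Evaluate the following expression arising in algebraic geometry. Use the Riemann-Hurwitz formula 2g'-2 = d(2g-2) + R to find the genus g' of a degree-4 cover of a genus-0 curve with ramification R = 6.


Riemann-Hurwitz formula: 2g' - 2 = d(2g - 2) + R
Given: d = 4, g = 0, R = 6
2g' - 2 = 4*(2*0 - 2) + 6
2g' - 2 = 4*(-2) + 6
2g' - 2 = -8 + 6 = -2
2g' = 0
g' = 0

0


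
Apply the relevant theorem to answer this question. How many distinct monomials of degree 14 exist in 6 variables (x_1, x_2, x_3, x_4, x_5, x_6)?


The number of degree-14 monomials in 6 variables is C(d+n-1, n-1).
= C(14+6-1, 6-1) = C(19, 5)
= 11628

11628


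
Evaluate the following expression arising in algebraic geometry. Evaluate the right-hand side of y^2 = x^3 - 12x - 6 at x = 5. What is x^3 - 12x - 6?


Compute x^3 - 12x - 6 at x = 5:
x^3 = 5^3 = 125
(-12)*x = (-12)*5 = -60
Sum: 125 - 60 - 6 = 59

59


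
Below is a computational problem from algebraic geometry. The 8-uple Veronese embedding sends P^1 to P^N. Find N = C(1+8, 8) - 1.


The Veronese embedding v_d: P^n -> P^N maps each point to all
degree-d monomials in n+1 homogeneous coordinates.
N = C(n+d, d) - 1
N = C(1+8, 8) - 1
N = C(9, 8) - 1
C(9, 8) = 9
N = 9 - 1 = 8

8


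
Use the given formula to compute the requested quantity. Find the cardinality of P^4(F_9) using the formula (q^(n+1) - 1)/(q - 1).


P^4(F_9) has (q^(n+1) - 1)/(q - 1) points.
= 9^4 + 9^3 + 9^2 + 9^1 + 9^0
= 6561 + 729 + 81 + 9 + 1
= 7381

7381


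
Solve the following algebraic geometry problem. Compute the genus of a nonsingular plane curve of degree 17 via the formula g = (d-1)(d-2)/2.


Using the genus formula for smooth plane curves:
g = (d-1)(d-2)/2
g = (17-1)(17-2)/2
g = 16*15/2
g = 240/2 = 120

120


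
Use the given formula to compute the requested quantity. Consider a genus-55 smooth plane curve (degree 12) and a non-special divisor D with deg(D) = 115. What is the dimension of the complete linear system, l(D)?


First, compute the genus of a smooth plane curve of degree 12:
g = (d-1)(d-2)/2 = (12-1)(12-2)/2 = 55
For a non-special divisor D (i.e., h^1(D) = 0), Riemann-Roch gives:
l(D) = deg(D) - g + 1
Since deg(D) = 115 >= 2g - 1 = 109, D is non-special.
l(D) = 115 - 55 + 1 = 61

61


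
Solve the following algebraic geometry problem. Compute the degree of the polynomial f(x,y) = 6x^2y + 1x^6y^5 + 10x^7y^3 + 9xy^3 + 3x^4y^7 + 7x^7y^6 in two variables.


Examine each term for its total degree (sum of exponents).
  Term '6x^2y' has total degree 2+1 = 3.
  Term '1x^6y^5' has total degree 6+5 = 11.
  Term '10x^7y^3' has total degree 7+3 = 10.
  Term '9xy^3' has total degree 1+3 = 4.
  Term '3x^4y^7' has total degree 4+7 = 11.
  Term '7x^7y^6' has total degree 7+6 = 13.
The maximum total degree among all terms is 13.

13


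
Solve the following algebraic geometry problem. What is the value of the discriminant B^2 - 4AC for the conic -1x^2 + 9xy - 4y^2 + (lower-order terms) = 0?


The discriminant of a conic Ax^2 + Bxy + Cy^2 + ... = 0 is B^2 - 4AC.
B^2 = 9^2 = 81
4AC = 4*(-1)*(-4) = 16
Discriminant = 81 - 16 = 65

65


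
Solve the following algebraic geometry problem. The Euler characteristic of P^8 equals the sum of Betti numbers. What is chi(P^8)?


The complex projective space P^8 has one cell in each even real dimension 0, 2, ..., 16.
The cohomology groups are H^{2k}(P^8) = Z for k = 0,...,8, and 0 otherwise.
Euler characteristic = sum of Betti numbers = 1 per even-dimensional cohomology group.
chi(P^8) = 8 + 1 = 9

9


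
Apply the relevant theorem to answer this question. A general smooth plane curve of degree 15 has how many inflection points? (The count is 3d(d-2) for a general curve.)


For a general smooth plane curve C of degree d, the inflection points are
the intersection of C with its Hessian curve, which has degree 3(d-2).
By Bezout, the total intersection number is d * 3(d-2) = 15 * 39 = 585.
For a general curve every flex is ordinary, so each contributes
multiplicity 1 to C·Hess(C), and the number of distinct inflection
points is 3d(d-2).
Inflection points = 3*15*(15-2) = 3*15*13 = 585

585


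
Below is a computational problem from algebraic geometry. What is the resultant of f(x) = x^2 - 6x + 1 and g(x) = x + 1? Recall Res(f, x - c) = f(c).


For Res(f, x - c), we evaluate f at x = c.
f(-1) = (-1)^2 - 6*(-1) + 1
= 1 + 6 + 1
= 7 + 1 = 8
Res(f, g) = 8

8


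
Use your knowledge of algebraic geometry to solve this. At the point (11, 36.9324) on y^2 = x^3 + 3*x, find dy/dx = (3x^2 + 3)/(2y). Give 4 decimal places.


Using implicit differentiation of y^2 = x^3 + 3*x:
2y * dy/dx = 3x^2 + 3
dy/dx = (3x^2 + 3)/(2y)
Numerator: 3*11^2 + 3 = 366
Denominator: 2*36.9324 = 73.8648
dy/dx = 366/73.8648 = 4.9550

4.9550


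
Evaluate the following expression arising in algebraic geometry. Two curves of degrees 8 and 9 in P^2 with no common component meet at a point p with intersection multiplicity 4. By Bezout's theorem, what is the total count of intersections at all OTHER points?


By Bezout's theorem, the total intersection number is d1 * d2.
Total = 8 * 9 = 72
Intersection multiplicity at p = 4
Remaining intersections = 72 - 4 = 68

68
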